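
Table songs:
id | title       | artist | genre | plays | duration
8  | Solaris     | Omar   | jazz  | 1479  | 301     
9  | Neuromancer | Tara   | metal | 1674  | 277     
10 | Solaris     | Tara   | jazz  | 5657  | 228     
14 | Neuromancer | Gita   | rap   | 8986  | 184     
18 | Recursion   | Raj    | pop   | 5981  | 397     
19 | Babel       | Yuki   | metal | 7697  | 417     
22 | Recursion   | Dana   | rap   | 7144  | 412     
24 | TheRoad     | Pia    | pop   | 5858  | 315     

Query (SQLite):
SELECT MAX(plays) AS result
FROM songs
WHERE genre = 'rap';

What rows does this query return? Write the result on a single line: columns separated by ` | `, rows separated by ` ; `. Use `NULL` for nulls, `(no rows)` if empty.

Rows where genre='rap' → plays values: [8986, 7144].
MAX of non-NULL values = 8986.

8986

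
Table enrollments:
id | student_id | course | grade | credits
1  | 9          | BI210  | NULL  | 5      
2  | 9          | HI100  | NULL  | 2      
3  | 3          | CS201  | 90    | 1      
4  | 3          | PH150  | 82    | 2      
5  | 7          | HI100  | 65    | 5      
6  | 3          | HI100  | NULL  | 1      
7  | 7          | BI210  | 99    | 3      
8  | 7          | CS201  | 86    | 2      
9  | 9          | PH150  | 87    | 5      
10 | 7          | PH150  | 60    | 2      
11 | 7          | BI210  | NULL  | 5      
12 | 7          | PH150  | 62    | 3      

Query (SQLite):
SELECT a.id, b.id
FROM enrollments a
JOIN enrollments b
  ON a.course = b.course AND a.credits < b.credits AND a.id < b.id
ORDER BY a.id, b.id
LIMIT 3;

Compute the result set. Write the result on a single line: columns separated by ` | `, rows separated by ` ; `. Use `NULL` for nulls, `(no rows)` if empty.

2 | 5 ; 3 | 8 ; 4 | 9

Pairs (a,b) with same course, a.credits < b.credits, a.id < b.id.
course groups: BI210:{1,7,11} CS201:{3,8} HI100:{2,5,6} PH150:{4,9,10,12}
Ordered by (a.id, b.id); first 3.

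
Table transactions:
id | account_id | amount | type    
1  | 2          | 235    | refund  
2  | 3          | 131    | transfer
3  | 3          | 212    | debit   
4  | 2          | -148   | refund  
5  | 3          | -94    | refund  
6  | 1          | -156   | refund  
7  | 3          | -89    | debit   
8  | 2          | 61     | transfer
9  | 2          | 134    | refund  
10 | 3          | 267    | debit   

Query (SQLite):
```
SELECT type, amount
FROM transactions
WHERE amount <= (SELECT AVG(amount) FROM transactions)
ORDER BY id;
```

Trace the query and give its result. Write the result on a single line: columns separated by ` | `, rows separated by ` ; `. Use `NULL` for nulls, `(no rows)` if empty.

refund | -148 ; refund | -94 ; refund | -156 ; debit | -89

Scalar subquery: AVG(amount) over all transactions rows = 55.3.
Keep rows where amount <= that value.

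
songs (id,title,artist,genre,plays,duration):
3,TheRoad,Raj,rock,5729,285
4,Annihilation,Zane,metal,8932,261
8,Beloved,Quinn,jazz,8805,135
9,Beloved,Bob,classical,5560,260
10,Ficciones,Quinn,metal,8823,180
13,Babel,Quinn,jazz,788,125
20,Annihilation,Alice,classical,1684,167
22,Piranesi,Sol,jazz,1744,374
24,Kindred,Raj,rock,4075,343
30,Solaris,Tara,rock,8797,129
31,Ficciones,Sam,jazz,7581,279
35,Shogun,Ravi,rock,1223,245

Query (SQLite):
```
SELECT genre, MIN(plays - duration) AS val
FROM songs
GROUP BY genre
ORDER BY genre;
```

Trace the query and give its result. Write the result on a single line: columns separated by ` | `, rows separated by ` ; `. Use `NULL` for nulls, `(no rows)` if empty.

classical | 1517 ; jazz | 663 ; metal | 8643 ; rock | 978

For each row compute plays - duration.
Group by genre; take MIN of the expression per group.
  classical: ids {9, 20} → MIN(plays - duration)=1517
  jazz: ids {8, 13, 22, 31} → MIN(plays - duration)=663
  metal: ids {4, 10} → MIN(plays - duration)=8643
  rock: ids {3, 24, 30, 35} → MIN(plays - duration)=978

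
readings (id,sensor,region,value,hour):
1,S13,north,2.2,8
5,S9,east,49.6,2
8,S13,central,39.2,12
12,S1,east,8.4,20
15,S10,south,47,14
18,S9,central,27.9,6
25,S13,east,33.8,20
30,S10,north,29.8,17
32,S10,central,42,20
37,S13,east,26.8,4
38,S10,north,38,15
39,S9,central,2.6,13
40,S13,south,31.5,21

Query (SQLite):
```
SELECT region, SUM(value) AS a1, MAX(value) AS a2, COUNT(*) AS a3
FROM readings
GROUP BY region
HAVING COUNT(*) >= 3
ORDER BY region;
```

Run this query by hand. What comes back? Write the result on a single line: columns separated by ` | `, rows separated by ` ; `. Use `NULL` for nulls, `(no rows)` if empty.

central | 111.7 | 42 | 4 ; east | 118.6 | 49.6 | 4 ; north | 70 | 38 | 3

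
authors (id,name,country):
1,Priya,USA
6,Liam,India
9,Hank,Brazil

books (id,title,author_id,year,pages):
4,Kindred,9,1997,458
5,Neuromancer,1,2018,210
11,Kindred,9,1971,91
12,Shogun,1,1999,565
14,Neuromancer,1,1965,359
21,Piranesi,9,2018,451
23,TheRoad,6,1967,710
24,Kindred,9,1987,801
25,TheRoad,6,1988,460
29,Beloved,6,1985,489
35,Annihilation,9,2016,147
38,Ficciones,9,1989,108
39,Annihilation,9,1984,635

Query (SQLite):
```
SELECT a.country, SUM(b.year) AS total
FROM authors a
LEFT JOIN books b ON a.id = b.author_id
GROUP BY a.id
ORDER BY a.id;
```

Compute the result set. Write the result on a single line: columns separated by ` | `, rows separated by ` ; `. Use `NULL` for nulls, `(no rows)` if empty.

USA | 5982 ; India | 5940 ; Brazil | 13962

LEFT JOIN keeps every authors row; unmatched ones get NULL for books columns.
Group by authors.id and compute SUM(b.year). SUM over an all-NULL group is NULL.
  1: ids {5, 12, 14} → SUM(b.year)=5982
  6: ids {23, 25, 29} → SUM(b.year)=5940
  9: ids {4, 11, 21, 24, 35, 38, 39} → SUM(b.year)=13962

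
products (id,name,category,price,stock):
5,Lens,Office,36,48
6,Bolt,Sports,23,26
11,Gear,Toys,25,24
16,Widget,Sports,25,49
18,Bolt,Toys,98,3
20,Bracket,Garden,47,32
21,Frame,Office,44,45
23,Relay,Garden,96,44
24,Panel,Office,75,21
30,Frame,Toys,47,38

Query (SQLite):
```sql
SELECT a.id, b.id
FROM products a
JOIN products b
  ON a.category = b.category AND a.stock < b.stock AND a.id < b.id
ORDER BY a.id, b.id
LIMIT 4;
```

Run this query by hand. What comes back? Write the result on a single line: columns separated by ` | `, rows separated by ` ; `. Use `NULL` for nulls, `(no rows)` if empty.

6 | 16 ; 11 | 30 ; 18 | 30 ; 20 | 23

Pairs (a,b) with same category, a.stock < b.stock, a.id < b.id.
category groups: Garden:{20,23} Office:{5,21,24} Sports:{6,16} Toys:{11,18,30}
Ordered by (a.id, b.id); first 4.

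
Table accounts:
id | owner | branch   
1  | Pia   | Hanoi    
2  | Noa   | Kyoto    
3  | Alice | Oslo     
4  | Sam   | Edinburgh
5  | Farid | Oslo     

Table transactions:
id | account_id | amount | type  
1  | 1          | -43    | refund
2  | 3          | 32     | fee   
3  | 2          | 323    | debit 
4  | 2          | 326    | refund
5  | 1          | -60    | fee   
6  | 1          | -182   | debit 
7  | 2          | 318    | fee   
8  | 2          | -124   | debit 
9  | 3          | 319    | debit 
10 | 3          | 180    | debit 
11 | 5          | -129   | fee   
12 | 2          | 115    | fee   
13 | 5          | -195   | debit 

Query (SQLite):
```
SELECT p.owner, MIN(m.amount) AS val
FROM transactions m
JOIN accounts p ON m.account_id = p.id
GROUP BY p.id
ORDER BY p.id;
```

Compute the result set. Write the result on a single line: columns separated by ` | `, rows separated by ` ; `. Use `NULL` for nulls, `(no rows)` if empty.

Join each transactions row to its accounts via account_id.
Group joined rows by accounts.id; compute MIN(m.amount) per group.
  1: ids {1, 5, 6} → MIN(m.amount)=-182
  2: ids {3, 4, 7, 8, 12} → MIN(m.amount)=-124
  3: ids {2, 9, 10} → MIN(m.amount)=32
  5: ids {11, 13} → MIN(m.amount)=-195

Pia | -182 ; Noa | -124 ; Alice | 32 ; Farid | -195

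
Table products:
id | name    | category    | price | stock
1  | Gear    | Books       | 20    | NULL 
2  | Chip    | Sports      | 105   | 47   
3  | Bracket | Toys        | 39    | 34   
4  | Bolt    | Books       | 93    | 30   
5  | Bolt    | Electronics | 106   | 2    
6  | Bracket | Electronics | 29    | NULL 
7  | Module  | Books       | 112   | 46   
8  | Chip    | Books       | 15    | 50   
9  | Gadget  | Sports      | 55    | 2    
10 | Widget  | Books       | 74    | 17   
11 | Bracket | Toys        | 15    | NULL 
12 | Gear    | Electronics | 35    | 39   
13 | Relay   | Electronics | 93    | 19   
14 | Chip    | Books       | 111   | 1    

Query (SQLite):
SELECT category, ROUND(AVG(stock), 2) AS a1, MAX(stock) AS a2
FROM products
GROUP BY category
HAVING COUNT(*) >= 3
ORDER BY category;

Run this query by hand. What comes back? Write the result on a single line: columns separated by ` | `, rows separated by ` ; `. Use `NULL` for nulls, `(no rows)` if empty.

Books | 28.8 | 50 ; Electronics | 20 | 39

Group products by category.
Per group compute: ROUND(AVG(stock), 2), MAX(stock).
HAVING: drop groups with fewer than 3 rows.
  Books: ids {1, 4, 7, 8, 10, 14} → ROUND(AVG(stock), 2)=28.8, MAX(stock)=50
  Electronics: ids {5, 6, 12, 13} → ROUND(AVG(stock), 2)=20, MAX(stock)=39
  Sports: ids {2, 9} → ROUND(AVG(stock), 2)=24.5, MAX(stock)=47
  Toys: ids {3, 11} → ROUND(AVG(stock), 2)=34, MAX(stock)=34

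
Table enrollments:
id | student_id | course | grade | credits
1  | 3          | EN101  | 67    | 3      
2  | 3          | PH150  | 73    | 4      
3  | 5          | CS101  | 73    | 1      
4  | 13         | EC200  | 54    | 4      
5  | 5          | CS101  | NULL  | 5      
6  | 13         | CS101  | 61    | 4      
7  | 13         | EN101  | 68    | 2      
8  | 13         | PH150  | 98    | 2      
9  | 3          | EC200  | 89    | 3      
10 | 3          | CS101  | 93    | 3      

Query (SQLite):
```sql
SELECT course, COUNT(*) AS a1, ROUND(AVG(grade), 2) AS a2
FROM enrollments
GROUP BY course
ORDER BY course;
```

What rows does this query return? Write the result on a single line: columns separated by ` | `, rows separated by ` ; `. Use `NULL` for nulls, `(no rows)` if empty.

Group enrollments by course.
Per group compute: COUNT(*), ROUND(AVG(grade), 2).
  CS101: ids {3, 5, 6, 10} → COUNT(*)=4, ROUND(AVG(grade), 2)=75.67
  EC200: ids {4, 9} → COUNT(*)=2, ROUND(AVG(grade), 2)=71.5
  EN101: ids {1, 7} → COUNT(*)=2, ROUND(AVG(grade), 2)=67.5
  PH150: ids {2, 8} → COUNT(*)=2, ROUND(AVG(grade), 2)=85.5

CS101 | 4 | 75.67 ; EC200 | 2 | 71.5 ; EN101 | 2 | 67.5 ; PH150 | 2 | 85.5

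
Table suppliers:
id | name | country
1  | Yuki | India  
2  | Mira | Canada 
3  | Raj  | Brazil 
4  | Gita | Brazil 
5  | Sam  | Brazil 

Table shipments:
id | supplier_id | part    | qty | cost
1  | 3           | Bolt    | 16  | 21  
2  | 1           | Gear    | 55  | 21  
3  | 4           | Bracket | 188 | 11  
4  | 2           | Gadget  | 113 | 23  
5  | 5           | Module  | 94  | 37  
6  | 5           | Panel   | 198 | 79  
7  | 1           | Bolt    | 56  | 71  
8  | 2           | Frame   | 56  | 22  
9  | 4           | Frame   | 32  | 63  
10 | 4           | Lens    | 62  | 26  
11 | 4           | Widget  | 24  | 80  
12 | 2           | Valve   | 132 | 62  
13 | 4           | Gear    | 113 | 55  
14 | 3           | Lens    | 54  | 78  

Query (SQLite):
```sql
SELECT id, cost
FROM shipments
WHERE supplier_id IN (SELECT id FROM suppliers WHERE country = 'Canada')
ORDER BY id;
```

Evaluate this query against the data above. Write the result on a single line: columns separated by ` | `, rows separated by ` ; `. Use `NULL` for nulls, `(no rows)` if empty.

4 | 23 ; 8 | 22 ; 12 | 62

Inner query: suppliers.id where country = 'Canada'.
Outer: keep shipments rows whose supplier_id is in that set.
Inner query → {2}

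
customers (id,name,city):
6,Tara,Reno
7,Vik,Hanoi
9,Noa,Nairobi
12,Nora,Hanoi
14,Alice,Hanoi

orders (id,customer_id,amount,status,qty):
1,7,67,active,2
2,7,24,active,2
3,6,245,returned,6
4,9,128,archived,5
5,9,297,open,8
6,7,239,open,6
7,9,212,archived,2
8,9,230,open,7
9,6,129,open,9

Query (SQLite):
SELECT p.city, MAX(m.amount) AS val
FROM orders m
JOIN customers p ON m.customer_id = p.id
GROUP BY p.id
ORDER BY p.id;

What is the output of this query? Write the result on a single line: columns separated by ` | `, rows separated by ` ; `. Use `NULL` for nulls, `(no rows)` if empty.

Join each orders row to its customers via customer_id.
Group joined rows by customers.id; compute MAX(m.amount) per group.
  6: ids {3, 9} → MAX(m.amount)=245
  7: ids {1, 2, 6} → MAX(m.amount)=239
  9: ids {4, 5, 7, 8} → MAX(m.amount)=297

Reno | 245 ; Hanoi | 239 ; Nairobi | 297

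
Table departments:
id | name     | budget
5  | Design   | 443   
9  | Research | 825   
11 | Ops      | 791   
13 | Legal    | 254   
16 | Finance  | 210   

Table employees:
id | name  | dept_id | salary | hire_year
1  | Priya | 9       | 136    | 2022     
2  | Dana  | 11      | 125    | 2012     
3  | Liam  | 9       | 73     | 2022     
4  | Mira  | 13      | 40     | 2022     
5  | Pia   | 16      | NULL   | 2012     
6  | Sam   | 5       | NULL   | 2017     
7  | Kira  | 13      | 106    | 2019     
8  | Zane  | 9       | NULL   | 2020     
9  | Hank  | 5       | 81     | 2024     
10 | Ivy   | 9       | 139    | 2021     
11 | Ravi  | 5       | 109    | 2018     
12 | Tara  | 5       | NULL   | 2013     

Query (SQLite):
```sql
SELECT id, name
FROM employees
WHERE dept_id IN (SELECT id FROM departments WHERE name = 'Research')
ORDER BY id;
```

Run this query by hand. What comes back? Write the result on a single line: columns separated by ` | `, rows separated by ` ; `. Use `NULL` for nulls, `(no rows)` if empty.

1 | Priya ; 3 | Liam ; 8 | Zane ; 10 | Ivy

Inner query: departments.id where name = 'Research'.
Outer: keep employees rows whose dept_id is in that set.
Inner query → {9}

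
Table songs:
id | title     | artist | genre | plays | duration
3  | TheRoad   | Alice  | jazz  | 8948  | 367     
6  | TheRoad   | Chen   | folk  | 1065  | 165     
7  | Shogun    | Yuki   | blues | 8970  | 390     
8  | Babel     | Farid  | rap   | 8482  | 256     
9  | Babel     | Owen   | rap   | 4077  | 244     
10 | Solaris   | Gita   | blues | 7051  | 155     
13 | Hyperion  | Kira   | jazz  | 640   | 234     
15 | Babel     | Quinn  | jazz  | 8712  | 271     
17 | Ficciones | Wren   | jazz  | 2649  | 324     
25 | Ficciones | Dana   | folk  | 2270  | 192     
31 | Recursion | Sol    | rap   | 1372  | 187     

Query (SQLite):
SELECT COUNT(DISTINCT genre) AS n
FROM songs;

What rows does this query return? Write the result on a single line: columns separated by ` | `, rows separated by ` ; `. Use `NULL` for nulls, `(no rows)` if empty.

4

Count distinct non-NULL genre values.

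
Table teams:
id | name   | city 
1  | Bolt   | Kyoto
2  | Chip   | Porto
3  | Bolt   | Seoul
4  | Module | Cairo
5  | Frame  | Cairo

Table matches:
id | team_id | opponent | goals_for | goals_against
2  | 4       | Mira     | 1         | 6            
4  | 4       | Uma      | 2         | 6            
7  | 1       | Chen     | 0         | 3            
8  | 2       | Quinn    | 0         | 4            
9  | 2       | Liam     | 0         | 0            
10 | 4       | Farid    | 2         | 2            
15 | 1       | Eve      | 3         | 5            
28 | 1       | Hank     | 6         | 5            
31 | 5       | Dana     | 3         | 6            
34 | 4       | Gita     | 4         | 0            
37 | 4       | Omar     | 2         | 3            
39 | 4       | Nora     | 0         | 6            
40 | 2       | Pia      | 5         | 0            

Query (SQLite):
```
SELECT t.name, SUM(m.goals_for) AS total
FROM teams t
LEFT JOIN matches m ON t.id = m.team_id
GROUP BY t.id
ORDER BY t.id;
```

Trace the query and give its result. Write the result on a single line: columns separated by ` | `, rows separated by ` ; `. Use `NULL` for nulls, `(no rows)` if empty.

LEFT JOIN keeps every teams row; unmatched ones get NULL for matches columns.
Group by teams.id and compute SUM(m.goals_for). SUM over an all-NULL group is NULL.
  1: ids {7, 15, 28} → SUM(m.goals_for)=9
  2: ids {8, 9, 40} → SUM(m.goals_for)=5
  3: ids {—} → SUM(m.goals_for)=NULL
  4: ids {2, 4, 10, 34, 37, 39} → SUM(m.goals_for)=11
  5: ids {31} → SUM(m.goals_for)=3

Bolt | 9 ; Chip | 5 ; Bolt | NULL ; Module | 11 ; Frame | 3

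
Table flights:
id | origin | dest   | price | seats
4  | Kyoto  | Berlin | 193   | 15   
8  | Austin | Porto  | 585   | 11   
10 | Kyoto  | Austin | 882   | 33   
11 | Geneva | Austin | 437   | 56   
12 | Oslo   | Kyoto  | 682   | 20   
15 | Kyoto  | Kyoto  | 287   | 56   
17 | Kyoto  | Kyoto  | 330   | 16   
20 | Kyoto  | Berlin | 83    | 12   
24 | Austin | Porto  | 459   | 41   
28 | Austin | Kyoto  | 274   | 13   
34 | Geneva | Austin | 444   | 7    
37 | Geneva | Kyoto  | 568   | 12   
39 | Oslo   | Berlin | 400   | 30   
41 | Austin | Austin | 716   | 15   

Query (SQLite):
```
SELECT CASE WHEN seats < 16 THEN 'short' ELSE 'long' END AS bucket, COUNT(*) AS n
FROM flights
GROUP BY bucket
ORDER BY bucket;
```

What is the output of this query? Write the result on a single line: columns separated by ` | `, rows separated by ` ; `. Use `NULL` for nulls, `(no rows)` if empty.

Bucket rows by seats < 16 → 'short' else 'long'; count each bucket.

long | 7 ; short | 7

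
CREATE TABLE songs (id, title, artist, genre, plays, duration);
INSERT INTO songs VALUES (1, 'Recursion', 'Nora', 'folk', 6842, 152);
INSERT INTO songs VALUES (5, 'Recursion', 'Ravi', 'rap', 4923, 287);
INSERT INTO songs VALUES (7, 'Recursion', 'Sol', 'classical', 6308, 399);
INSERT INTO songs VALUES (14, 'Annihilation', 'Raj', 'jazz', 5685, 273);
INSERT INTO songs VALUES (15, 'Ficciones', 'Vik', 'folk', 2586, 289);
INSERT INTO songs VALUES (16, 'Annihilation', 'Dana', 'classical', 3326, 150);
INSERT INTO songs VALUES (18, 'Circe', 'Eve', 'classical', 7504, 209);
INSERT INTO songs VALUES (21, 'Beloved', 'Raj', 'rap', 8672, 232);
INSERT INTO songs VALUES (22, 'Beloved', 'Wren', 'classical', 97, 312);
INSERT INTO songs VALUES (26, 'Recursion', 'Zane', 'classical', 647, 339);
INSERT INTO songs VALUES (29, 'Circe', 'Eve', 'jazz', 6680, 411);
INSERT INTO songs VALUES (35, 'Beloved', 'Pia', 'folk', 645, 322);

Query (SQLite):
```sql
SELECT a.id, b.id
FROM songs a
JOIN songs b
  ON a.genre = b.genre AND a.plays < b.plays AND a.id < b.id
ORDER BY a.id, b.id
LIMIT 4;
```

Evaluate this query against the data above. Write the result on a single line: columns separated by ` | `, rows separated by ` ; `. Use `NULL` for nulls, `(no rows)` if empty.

5 | 21 ; 7 | 18 ; 14 | 29 ; 16 | 18

Pairs (a,b) with same genre, a.plays < b.plays, a.id < b.id.
genre groups: classical:{7,16,18,22,26} folk:{1,15,35} jazz:{14,29} rap:{5,21}
Ordered by (a.id, b.id); first 4.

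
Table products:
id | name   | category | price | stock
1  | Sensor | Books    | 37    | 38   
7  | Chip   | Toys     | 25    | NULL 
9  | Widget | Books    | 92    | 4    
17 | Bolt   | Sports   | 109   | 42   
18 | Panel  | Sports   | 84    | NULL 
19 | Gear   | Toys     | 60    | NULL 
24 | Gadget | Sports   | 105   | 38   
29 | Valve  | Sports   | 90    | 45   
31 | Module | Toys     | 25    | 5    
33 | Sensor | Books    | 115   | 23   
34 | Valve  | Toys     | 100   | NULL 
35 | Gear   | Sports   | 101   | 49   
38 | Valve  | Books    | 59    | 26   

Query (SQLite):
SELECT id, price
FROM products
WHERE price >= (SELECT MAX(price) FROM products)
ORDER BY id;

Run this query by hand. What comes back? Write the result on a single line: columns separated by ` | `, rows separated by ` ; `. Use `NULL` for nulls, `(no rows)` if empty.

Scalar subquery: MAX(price) over all products rows = 115.
Keep rows where price >= that value.

33 | 115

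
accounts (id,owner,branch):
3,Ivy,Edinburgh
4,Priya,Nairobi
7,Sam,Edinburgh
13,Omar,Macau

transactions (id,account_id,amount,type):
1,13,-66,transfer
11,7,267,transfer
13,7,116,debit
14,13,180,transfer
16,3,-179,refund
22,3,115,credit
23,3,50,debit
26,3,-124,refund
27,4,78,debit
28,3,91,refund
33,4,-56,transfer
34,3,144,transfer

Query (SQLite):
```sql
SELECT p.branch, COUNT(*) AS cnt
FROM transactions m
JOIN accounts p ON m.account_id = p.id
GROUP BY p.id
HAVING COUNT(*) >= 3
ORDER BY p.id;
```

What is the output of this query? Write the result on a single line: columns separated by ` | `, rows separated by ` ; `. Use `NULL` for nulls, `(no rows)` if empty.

Edinburgh | 6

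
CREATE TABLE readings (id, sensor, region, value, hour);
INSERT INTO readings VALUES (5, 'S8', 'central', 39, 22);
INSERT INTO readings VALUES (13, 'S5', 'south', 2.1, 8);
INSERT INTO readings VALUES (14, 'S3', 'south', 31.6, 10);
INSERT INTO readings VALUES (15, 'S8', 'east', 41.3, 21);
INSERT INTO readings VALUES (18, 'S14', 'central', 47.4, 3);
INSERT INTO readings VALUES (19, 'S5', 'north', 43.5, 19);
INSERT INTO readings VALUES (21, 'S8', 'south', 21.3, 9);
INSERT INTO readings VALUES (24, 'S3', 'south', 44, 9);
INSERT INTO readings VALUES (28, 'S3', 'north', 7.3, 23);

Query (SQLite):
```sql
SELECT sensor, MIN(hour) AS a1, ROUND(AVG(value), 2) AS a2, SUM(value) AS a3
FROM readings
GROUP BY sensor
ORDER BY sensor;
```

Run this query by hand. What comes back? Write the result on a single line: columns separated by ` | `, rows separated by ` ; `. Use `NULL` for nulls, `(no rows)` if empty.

S14 | 3 | 47.4 | 47.4 ; S3 | 9 | 27.63 | 82.9 ; S5 | 8 | 22.8 | 45.6 ; S8 | 9 | 33.87 | 101.6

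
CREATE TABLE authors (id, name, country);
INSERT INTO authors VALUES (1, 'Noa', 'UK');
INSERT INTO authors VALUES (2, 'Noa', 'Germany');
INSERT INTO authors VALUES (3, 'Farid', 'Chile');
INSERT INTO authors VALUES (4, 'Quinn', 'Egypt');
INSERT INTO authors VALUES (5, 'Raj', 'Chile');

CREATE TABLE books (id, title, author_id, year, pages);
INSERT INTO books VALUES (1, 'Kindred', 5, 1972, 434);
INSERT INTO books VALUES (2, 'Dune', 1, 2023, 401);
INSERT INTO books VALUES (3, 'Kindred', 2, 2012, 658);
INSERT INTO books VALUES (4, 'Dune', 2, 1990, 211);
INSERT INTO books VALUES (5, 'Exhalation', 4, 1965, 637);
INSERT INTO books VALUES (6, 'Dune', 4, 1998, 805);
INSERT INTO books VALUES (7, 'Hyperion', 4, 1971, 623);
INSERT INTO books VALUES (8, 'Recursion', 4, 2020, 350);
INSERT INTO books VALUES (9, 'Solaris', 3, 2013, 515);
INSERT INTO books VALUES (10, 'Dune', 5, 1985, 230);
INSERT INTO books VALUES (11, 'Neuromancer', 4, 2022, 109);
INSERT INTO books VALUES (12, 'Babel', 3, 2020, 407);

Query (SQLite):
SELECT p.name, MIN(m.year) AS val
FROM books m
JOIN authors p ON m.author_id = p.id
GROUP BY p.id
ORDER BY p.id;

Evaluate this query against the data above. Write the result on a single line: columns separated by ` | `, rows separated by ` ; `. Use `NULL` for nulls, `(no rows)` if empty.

Noa | 2023 ; Noa | 1990 ; Farid | 2013 ; Quinn | 1965 ; Raj | 1972

Join each books row to its authors via author_id.
Group joined rows by authors.id; compute MIN(m.year) per group.
  1: ids {2} → MIN(m.year)=2023
  2: ids {3, 4} → MIN(m.year)=1990
  3: ids {9, 12} → MIN(m.year)=2013
  4: ids {5, 6, 7, 8, 11} → MIN(m.year)=1965
  5: ids {1, 10} → MIN(m.year)=1972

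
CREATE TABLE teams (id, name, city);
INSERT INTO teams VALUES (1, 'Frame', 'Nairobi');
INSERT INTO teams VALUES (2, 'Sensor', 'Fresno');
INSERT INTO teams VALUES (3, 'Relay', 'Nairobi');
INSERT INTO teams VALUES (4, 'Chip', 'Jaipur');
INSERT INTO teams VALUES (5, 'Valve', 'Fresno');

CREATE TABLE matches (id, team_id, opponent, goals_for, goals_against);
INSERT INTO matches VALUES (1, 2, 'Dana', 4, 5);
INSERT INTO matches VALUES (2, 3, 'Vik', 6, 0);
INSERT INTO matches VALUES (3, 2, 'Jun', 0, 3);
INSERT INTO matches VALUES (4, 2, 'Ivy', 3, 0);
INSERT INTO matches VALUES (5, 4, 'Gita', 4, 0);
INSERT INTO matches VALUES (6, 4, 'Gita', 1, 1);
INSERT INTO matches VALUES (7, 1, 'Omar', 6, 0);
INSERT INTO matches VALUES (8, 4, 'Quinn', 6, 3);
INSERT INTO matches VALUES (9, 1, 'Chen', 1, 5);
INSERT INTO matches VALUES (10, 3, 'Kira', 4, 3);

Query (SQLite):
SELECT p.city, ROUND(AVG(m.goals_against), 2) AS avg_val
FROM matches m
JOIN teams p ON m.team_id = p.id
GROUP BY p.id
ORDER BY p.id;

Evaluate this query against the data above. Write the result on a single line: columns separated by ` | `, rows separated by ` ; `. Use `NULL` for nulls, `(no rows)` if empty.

Nairobi | 2.5 ; Fresno | 2.67 ; Nairobi | 1.5 ; Jaipur | 1.33

Join each matches row to its teams via team_id.
Group joined rows by teams.id; compute ROUND(AVG(m.goals_against), 2) per group.
  1: ids {7, 9} → ROUND(AVG(m.goals_against), 2)=2.5
  2: ids {1, 3, 4} → ROUND(AVG(m.goals_against), 2)=2.67
  3: ids {2, 10} → ROUND(AVG(m.goals_against), 2)=1.5
  4: ids {5, 6, 8} → ROUND(AVG(m.goals_against), 2)=1.33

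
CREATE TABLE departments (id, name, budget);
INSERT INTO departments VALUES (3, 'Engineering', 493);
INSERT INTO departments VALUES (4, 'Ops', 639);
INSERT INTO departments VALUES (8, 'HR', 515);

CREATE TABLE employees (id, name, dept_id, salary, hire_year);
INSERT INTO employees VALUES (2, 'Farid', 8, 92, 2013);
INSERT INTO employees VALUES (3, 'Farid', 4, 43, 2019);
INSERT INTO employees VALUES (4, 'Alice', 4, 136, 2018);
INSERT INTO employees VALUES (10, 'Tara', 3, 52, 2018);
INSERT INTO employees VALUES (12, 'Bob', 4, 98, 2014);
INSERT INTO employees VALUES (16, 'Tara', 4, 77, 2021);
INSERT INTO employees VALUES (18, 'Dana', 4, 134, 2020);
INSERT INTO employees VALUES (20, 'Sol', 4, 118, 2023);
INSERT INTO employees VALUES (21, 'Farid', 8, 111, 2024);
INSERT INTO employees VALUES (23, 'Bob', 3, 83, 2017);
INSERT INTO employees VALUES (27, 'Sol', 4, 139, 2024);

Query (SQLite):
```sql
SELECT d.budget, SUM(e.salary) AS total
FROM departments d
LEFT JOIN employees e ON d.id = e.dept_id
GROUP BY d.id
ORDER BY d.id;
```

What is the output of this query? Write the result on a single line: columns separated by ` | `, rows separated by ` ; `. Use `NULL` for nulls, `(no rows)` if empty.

493 | 135 ; 639 | 745 ; 515 | 203

LEFT JOIN keeps every departments row; unmatched ones get NULL for employees columns.
Group by departments.id and compute SUM(e.salary). SUM over an all-NULL group is NULL.
  3: ids {10, 23} → SUM(e.salary)=135
  4: ids {3, 4, 12, 16, 18, 20, 27} → SUM(e.salary)=745
  8: ids {2, 21} → SUM(e.salary)=203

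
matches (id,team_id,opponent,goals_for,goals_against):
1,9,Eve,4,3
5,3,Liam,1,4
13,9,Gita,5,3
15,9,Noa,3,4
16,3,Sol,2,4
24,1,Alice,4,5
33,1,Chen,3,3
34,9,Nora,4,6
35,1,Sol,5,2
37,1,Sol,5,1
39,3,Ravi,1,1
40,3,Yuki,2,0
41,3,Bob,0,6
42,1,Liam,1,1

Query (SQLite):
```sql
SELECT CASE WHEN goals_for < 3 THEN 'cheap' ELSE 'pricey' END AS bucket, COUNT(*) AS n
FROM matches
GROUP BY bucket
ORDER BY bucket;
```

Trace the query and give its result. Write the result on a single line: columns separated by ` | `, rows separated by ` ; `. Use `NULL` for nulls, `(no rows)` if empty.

cheap | 6 ; pricey | 8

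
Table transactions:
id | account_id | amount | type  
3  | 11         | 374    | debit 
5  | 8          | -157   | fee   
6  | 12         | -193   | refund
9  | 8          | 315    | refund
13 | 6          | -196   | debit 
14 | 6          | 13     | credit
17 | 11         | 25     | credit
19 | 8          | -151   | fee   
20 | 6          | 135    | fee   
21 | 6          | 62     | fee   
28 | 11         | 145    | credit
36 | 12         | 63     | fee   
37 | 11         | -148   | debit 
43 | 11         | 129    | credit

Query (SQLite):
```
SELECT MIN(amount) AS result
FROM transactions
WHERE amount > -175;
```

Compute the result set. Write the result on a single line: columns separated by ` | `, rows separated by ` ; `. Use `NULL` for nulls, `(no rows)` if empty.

-157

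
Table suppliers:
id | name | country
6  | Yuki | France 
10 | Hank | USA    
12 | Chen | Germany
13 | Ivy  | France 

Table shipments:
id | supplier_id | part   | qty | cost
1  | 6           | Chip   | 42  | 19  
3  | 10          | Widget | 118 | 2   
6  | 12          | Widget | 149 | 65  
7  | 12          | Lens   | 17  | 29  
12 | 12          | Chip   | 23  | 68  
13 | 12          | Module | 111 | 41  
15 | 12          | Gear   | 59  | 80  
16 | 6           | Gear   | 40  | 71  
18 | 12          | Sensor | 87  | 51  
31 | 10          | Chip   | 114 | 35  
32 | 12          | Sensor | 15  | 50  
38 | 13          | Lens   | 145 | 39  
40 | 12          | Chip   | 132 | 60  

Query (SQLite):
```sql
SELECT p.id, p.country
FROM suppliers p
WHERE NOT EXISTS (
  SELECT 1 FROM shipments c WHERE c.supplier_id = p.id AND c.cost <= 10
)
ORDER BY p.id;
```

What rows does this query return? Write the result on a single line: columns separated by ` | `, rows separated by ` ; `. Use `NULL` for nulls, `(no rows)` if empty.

6 | France ; 12 | Germany ; 13 | France

For each suppliers row, check whether any shipments with matching supplier_id has cost <= 10.
Keep rows where that is false.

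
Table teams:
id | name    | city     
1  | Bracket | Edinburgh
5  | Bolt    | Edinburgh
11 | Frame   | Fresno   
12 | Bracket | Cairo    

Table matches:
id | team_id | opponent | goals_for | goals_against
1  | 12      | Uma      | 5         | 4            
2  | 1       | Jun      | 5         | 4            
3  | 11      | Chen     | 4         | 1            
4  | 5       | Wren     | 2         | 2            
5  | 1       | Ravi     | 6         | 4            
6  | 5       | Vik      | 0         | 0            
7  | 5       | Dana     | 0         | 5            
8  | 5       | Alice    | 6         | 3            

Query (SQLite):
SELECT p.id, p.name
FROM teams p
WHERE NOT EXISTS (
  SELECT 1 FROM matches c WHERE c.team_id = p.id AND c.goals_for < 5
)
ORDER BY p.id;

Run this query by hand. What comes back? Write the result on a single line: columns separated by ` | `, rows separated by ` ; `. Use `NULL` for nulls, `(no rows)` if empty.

For each teams row, check whether any matches with matching team_id has goals_for < 5.
Keep rows where that is false.

1 | Bracket ; 12 | Bracket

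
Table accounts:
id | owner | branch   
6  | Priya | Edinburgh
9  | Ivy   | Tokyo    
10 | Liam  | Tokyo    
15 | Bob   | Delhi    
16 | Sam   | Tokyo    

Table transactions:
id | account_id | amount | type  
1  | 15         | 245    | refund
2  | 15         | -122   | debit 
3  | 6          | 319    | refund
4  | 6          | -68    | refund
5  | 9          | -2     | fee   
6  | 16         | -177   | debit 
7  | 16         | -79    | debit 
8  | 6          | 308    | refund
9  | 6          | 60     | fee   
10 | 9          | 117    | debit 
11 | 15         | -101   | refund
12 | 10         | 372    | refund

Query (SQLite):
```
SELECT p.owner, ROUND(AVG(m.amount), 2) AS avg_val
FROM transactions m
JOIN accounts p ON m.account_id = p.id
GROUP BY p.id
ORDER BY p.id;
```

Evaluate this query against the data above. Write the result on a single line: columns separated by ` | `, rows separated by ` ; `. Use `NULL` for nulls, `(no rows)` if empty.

Join each transactions row to its accounts via account_id.
Group joined rows by accounts.id; compute ROUND(AVG(m.amount), 2) per group.
  6: ids {3, 4, 8, 9} → ROUND(AVG(m.amount), 2)=154.75
  9: ids {5, 10} → ROUND(AVG(m.amount), 2)=57.5
  10: ids {12} → ROUND(AVG(m.amount), 2)=372
  15: ids {1, 2, 11} → ROUND(AVG(m.amount), 2)=7.33
  16: ids {6, 7} → ROUND(AVG(m.amount), 2)=-128

Priya | 154.75 ; Ivy | 57.5 ; Liam | 372 ; Bob | 7.33 ; Sam | -128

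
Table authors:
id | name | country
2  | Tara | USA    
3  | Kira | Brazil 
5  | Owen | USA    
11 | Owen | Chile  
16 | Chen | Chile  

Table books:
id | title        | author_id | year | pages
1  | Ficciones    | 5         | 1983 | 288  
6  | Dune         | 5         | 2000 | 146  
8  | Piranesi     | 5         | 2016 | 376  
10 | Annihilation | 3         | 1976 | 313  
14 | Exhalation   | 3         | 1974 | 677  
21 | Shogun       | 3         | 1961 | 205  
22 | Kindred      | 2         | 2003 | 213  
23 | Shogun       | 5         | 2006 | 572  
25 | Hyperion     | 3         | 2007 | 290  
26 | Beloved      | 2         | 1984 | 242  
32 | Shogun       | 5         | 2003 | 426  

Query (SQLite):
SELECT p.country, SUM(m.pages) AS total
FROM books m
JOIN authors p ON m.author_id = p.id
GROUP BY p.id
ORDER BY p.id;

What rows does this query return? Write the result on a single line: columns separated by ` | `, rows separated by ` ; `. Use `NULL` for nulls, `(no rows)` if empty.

USA | 455 ; Brazil | 1485 ; USA | 1808

Join each books row to its authors via author_id.
Group joined rows by authors.id; compute SUM(m.pages) per group.
  2: ids {22, 26} → SUM(m.pages)=455
  3: ids {10, 14, 21, 25} → SUM(m.pages)=1485
  5: ids {1, 6, 8, 23, 32} → SUM(m.pages)=1808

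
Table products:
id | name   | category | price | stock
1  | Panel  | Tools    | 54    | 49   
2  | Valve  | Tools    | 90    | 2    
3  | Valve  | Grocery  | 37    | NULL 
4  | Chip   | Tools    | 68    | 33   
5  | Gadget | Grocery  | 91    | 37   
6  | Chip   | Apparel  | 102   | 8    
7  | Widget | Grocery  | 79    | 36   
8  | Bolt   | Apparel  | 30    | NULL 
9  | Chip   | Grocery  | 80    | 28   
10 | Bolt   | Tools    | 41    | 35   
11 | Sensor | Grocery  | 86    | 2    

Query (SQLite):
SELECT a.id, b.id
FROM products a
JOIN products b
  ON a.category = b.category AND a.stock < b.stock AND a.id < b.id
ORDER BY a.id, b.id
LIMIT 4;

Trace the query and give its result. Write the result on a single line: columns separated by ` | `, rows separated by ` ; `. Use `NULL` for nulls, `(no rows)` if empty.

Pairs (a,b) with same category, a.stock < b.stock, a.id < b.id.
category groups: Apparel:{6,8} Grocery:{3,5,7,9,11} Tools:{1,2,4,10}
Ordered by (a.id, b.id); first 4.

2 | 4 ; 2 | 10 ; 4 | 10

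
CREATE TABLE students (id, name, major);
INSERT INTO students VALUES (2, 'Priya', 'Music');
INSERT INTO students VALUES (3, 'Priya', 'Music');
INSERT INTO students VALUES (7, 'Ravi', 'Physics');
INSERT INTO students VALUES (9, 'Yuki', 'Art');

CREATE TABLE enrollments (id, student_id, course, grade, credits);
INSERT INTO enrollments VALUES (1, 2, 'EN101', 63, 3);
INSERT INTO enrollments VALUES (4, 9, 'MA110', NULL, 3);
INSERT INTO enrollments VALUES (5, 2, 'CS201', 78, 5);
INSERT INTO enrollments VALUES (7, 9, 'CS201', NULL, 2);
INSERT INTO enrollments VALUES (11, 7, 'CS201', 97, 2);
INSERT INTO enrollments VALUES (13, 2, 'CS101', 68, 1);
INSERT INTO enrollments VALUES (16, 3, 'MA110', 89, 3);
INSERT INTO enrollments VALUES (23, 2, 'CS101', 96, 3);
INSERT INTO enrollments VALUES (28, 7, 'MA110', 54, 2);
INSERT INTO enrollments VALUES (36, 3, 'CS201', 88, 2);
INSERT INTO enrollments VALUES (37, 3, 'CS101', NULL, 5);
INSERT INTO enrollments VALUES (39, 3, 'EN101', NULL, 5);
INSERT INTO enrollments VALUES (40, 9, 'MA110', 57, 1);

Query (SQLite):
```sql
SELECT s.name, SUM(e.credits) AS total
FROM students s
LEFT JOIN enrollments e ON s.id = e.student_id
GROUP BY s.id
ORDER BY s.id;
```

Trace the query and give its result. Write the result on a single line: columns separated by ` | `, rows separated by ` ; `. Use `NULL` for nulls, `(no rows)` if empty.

Priya | 12 ; Priya | 15 ; Ravi | 4 ; Yuki | 6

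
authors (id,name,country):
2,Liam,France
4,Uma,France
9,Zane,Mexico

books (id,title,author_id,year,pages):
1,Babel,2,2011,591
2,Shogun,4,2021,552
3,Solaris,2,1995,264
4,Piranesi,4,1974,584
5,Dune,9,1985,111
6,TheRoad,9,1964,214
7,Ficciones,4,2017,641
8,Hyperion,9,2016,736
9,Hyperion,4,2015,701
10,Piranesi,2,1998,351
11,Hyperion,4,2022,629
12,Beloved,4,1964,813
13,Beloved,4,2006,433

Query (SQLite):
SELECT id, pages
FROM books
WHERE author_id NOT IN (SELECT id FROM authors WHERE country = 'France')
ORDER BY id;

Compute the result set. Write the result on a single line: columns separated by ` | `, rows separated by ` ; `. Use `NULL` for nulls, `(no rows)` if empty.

5 | 111 ; 6 | 214 ; 8 | 736

Inner query: authors.id where country = 'France'.
Outer: keep books rows whose author_id is not in that set.
Inner query → {2, 4}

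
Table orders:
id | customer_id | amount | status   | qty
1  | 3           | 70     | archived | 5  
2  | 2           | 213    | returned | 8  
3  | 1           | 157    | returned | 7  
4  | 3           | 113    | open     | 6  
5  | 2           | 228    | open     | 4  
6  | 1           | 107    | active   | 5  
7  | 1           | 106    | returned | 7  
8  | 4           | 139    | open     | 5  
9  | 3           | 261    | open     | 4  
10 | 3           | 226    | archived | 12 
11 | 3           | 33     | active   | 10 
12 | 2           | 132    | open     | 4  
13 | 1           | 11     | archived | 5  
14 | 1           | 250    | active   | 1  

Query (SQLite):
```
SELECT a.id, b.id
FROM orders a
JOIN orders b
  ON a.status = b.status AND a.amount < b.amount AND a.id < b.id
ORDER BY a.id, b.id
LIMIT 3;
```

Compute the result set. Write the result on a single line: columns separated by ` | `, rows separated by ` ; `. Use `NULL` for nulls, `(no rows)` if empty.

Pairs (a,b) with same status, a.amount < b.amount, a.id < b.id.
status groups: active:{6,11,14} archived:{1,10,13} open:{4,5,8,9,12} returned:{2,3,7}
Ordered by (a.id, b.id); first 3.

1 | 10 ; 4 | 5 ; 4 | 8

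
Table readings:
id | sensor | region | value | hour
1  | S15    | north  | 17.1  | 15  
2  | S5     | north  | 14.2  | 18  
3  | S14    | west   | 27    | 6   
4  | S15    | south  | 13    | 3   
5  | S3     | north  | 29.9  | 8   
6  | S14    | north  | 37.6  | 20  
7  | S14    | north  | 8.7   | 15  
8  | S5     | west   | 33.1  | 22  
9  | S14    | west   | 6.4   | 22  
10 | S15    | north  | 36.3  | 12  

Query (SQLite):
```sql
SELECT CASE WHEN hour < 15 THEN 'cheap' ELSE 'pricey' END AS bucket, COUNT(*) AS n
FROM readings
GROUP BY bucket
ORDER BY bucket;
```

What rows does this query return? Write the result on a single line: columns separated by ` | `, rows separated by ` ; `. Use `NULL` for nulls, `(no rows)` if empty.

cheap | 4 ; pricey | 6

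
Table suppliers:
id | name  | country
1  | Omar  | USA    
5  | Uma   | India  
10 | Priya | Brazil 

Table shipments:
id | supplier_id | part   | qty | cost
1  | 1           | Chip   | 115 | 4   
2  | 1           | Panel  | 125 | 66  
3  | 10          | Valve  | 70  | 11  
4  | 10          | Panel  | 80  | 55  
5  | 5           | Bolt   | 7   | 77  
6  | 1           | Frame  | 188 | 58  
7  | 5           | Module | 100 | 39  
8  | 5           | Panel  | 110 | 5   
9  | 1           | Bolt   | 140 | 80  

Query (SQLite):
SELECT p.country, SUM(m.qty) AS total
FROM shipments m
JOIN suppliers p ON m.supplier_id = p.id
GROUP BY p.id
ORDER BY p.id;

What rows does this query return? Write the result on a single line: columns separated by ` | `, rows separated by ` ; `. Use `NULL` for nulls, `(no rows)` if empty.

Join each shipments row to its suppliers via supplier_id.
Group joined rows by suppliers.id; compute SUM(m.qty) per group.
  1: ids {1, 2, 6, 9} → SUM(m.qty)=568
  5: ids {5, 7, 8} → SUM(m.qty)=217
  10: ids {3, 4} → SUM(m.qty)=150

USA | 568 ; India | 217 ; Brazil | 150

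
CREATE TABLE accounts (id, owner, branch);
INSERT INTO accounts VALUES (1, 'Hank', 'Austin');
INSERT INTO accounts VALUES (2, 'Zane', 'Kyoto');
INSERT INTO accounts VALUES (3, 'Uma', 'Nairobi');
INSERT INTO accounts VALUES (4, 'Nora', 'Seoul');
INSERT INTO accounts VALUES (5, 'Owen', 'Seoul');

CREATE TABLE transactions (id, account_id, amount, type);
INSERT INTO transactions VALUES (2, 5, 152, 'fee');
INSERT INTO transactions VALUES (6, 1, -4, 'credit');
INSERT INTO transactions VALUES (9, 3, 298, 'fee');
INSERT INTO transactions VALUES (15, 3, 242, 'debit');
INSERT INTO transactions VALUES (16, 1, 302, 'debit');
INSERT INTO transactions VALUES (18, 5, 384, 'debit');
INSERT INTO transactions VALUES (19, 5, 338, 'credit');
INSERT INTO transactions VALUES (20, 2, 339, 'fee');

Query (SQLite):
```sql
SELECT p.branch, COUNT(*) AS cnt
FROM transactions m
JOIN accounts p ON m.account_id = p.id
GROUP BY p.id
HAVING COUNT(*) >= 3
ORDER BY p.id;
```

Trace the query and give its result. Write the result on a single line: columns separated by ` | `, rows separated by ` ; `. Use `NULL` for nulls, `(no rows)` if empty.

Join each transactions row to its accounts via account_id.
Group joined rows by accounts.id; compute COUNT(*) per group.
HAVING: keep groups with count ≥ 3.
  1: ids {6, 16} → COUNT(*)=2
  2: ids {20} → COUNT(*)=1
  3: ids {9, 15} → COUNT(*)=2
  5: ids {2, 18, 19} → COUNT(*)=3

Seoul | 3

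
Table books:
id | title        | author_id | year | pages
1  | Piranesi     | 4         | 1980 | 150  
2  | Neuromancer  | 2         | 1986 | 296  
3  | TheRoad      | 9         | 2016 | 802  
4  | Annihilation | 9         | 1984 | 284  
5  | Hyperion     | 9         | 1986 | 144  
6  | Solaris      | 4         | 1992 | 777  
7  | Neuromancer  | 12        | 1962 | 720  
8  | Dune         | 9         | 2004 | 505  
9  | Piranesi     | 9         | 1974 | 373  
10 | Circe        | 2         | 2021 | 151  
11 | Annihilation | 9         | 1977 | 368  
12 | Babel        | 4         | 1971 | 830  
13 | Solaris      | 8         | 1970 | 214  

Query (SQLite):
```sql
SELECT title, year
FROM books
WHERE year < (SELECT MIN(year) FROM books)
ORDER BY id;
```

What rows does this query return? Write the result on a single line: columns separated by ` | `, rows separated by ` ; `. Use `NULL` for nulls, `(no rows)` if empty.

Scalar subquery: MIN(year) over all books rows = 1962.
Keep rows where year < that value.

(no rows)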